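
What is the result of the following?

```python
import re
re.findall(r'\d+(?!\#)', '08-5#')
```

The negative lookahead/lookbehind blocks any match where the forbidden context is present.
Matches: at [0:2] → '08'.
`findall` yields the raw match text (1 of them) because the pattern has no groups.

['08']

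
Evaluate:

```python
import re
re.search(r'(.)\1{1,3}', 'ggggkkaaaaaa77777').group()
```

'gggg'

A backreference is literal: `\1` must see the identical characters the first group matched.
The match spans [0:4] → 'gggg'.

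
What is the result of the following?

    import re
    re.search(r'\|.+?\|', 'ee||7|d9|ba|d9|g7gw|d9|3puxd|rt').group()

'||7|'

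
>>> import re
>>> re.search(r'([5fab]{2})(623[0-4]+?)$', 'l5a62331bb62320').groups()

The match spans [8:15] → 'bb62320'.
Captured: group 1 = 'bb', group 2 = '62320'.

('bb', '62320')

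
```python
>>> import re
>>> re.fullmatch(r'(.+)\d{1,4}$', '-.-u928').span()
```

(0, 7)

This matches one or more of any character (captured); then 1 to 4 of a digit; then anchored at the end.
`re.fullmatch` is like wrapping the pattern in `^…$` (in single-line mode).
The match spans [0:7] → '-.-u928'.
Captured: group 1 = '-.-u92'.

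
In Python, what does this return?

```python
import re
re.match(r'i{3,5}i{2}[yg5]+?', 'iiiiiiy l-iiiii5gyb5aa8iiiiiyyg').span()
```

(0, 7)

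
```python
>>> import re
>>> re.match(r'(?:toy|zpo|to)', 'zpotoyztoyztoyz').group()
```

'zpo'

`match` is anchored at position 0; if the pattern doesn't fit there, it returns None.
The match spans [0:3] → 'zpo'.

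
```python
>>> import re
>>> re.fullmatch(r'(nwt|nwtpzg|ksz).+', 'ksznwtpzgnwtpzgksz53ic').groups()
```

('ksz',)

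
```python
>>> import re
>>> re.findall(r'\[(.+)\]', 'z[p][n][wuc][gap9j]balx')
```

['p][n][wuc][gap9j']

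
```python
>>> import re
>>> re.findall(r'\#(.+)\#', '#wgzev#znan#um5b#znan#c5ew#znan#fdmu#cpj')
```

['wgzev#znan#um5b#znan#c5ew#znan#fdmu']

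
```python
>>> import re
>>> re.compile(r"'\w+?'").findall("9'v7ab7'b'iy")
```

`findall` yields the raw match text (1 of them) because the pattern has no groups.

["'v7ab7'"]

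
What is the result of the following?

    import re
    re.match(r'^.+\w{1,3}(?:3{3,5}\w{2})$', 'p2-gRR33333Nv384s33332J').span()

(0, 23)

This matches anchored at the start of the string; then one or more of any character, then 1 to 3 of a word character; then 3 to 5 of the literal '3', then exactly 2 of a word character (non-capturing group); then anchored at the end.
`re.match` won't scan ahead — the pattern has to work from the very first character.
The match spans [0:23] → 'p2-gRR33333Nv384s33332J'.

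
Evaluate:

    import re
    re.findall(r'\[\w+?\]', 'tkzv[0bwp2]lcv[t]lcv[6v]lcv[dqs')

['[0bwp2]', '[t]', '[6v]']

Walking the string: at [4:11] → '[0bwp2]'; at [14:17] → '[t]'; at [20:24] → '[6v]'.
No capturing groups, so `findall` returns the 3 full match strings.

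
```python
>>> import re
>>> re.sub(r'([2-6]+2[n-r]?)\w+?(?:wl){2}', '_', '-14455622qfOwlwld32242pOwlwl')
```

This matches one or more of a character in [2-6], then a literal '2', then optionally a character in [n-r] (captured); then one or more of a word character (lazy), then the literal 'wl' repeated 2 times.
Lazy quantifiers expand one character at a time until the remainder of the pattern can match.
Matches: at [2:16] → '4455622qfOwlwl'; at [17:28] → '32242pOwlwl'.
`sub` substitutes '_' at each match site.

'-1_d_'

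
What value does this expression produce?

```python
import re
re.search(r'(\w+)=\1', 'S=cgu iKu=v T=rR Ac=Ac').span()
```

`\1` has to match the exact text group 1 already captured.
`re.search` scans for the first position where the pattern succeeds.
The match spans [17:22] → 'Ac=Ac'.
Captured: group 1 = 'Ac'.

(17, 22)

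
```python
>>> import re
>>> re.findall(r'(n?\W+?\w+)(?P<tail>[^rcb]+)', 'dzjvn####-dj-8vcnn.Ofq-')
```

[('n####-dj', '-8v'), ('n.Ofq', '-')]

Pattern: optionally a literal 'n', then one or more of a non-word character (lazy), then one or more of a word character (captured); then one or more of any character except [rcb] (captured as 'tail').
Matches: at [4:15] match 'n####-dj-8v', groups = ('n####-dj', '-8v'); at [17:23] match 'n.Ofq-', groups = ('n.Ofq', '-').
With 2 capturing groups, `findall` returns a 2-tuple per match.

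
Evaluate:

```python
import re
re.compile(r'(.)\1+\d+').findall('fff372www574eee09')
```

`\1` has to match the exact text group 1 already captured.
Because there's exactly one group, `findall` drops the full match and keeps group 1 from each hit.

['f', 'w', 'e']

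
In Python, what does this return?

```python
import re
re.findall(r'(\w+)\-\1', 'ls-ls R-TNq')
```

['ls']

A backreference is literal: `\1` must see the identical characters the first group matched.
Scanning left to right: at [0:5] match 'ls-ls', group 1 = 'ls'.
`findall` collects group 1 from the one match (1 total).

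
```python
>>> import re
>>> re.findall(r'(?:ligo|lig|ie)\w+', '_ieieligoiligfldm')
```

With no groups in the pattern, `findall` gives back each whole match — 1 here.

['ieieligoiligfldm']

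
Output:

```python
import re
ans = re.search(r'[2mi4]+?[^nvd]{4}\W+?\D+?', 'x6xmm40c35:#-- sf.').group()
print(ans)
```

Pattern: one or more of one of [2mi4] (lazy), then exactly 4 of any character except [nvd], then one or more of a non-word character (lazy); then one or more of a non-digit (lazy).
The match spans [3:12] → 'mm40c35:#'.

mm40c35:#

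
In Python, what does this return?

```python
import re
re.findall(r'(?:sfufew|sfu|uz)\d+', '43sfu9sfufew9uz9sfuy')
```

With no groups in the pattern, `findall` gives back each whole match — 3 here.

['sfu9', 'sfufew9', 'uz9']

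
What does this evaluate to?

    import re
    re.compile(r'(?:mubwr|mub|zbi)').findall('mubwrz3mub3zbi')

['mubwr', 'mub', 'zbi']

The regex engine tests alternatives in the order written; an earlier branch that matches wins even if a later one would match more.
Walking the string: at [0:5] → 'mubwr'; at [7:10] → 'mub'; at [11:14] → 'zbi'.
`findall` yields the raw match text (3 of them) because the pattern has no groups.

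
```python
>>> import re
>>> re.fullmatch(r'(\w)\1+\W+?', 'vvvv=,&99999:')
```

None

The backreference `\1` re-matches whatever the first group consumed, character for character.
`fullmatch` succeeds only if the pattern covers the string from start to end.
Here the string isn't matched end-to-end, so the call returns None.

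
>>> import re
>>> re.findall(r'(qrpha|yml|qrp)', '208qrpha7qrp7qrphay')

['qrpha', 'qrp', 'qrpha']

`|` is ordered: at each position the engine commits to the first alternative that works.
`findall` collects group 1 from each match (3 total).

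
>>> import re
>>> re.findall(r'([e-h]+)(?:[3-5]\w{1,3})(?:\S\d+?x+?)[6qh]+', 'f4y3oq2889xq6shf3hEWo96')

The pattern matches one or more of a character in [e-h] (captured); then a character in [3-5], then 1 to 3 of a word character (non-capturing group); then a non-whitespace character, then one or more of a digit (lazy), then one or more of a literal 'x' (lazy) (non-capturing group); then one or more of one of [6qh].
Matches: at [0:13] match 'f4y3oq2889xq6', group 1 = 'f'.
Because there's exactly one group, `findall` drops the full match and keeps group 1 from the one hit.

['f']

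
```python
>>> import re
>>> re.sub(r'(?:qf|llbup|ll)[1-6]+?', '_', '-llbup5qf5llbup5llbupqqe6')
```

'-___llbupqqe6'

Every occurrence is swapped for '_'.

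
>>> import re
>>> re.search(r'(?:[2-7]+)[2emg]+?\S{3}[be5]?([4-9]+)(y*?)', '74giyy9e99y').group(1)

Pattern: one or more of a character in [2-7] (non-capturing group); then one or more of one of [2emg] (lazy), then exactly 3 of a non-whitespace character, then optionally one of [be5]; then one or more of a character in [4-9] (captured); then zero or more of a literal 'y' (lazy) (captured).
`re.search` tries every starting position until one works.
The match spans [0:7] → '74giyy9'.
Captured: group 1 = '9', group 2 = ''.

'9'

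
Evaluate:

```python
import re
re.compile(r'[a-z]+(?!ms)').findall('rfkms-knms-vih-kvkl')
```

The negative lookahead/lookbehind blocks any match where the forbidden context is present.
No capturing groups, so `findall` returns the 4 full match strings.

['rfkms', 'knms', 'vih', 'kvkl']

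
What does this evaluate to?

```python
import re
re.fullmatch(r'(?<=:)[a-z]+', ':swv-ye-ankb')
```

None

The `(?=…)`/`(?<=…)` assertion just peeks at neighbouring text; it doesn't advance the match position.
`re.fullmatch` requires the pattern to consume the entire string.
Here the string isn't matched end-to-end, so the call returns None.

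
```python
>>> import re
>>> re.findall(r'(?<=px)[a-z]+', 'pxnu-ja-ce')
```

Lookahead/lookbehind check context without consuming it, so the matched span excludes the asserted characters.
Since nothing is captured, `findall` lists the 1 matched substring directly.

['nu']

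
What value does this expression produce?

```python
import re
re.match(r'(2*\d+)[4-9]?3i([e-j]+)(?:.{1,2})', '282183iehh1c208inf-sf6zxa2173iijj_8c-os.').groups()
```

('28218', 'ehh')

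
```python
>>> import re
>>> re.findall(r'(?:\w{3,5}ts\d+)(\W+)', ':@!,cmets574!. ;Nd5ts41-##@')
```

`findall` collects group 1 from each match (2 total).

['!. ;', '-##@']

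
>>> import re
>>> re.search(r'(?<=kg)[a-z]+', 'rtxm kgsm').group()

'sm'

Lookahead/lookbehind check context without consuming it, so the matched span excludes the asserted characters.
`search` walks the string left to right and returns the first match it finds.
The match spans [7:9] → 'sm'.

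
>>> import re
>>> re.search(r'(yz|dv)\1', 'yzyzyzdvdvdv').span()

(0, 4)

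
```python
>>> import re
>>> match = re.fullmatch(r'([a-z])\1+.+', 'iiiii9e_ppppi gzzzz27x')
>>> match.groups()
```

('i',)

The match spans [0:22] → 'iiiii9e_ppppi gzzzz27x'.
Captured: group 1 = 'i'.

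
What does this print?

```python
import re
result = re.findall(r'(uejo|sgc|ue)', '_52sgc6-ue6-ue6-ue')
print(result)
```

['sgc', 'ue', 'ue', 'ue']

Walking the string: at [3:6] match 'sgc', group 1 = 'sgc'; at [8:10] match 'ue', group 1 = 'ue'; at [12:14] match 'ue', group 1 = 'ue'; at [16:18] match 'ue', group 1 = 'ue'.
With a single group, `findall` returns only what that group captured — 4 items.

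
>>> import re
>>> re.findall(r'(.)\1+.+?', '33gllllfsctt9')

['3', 'l', 't']

`\1` is not a pattern — it's the concrete string captured by group 1, re-applied verbatim.
Walking the string: at [0:3] match '33g', group 1 = '3'; at [3:8] match 'llllf', group 1 = 'l'; at [10:13] match 'tt9', group 1 = 't'.
`findall` collects group 1 from each match (3 total).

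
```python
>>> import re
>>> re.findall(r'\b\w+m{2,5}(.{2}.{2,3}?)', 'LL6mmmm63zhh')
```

['63zh']

Pattern: a word boundary (`\b`, zero-width); then one or more of a word character, then 2 to 5 of a literal 'm'; then exactly 2 of any character, then 2 to 3 of any character (lazy) (captured).
Because the quantifier is non-greedy, it stops expanding at the earliest point where the rest of the pattern can succeed.
Scanning left to right: at [0:11] match 'LL6mmmm63zh', group 1 = '63zh'.
`findall` collects group 1 from the one match (1 total).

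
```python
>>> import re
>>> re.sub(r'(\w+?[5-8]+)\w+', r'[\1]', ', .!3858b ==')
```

Pattern: one or more of a word character (lazy), then one or more of a character in [5-8] (captured); then one or more of a word character.
`\1` in the replacement pulls in group 1's text for each match.

', .![3858] =='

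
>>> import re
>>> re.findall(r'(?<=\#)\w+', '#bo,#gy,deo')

['bo', 'gy']

The lookaround is zero-width — it requires the adjacent text to match without consuming it, so the asserted text isn't part of the match.
Scanning left to right: at [1:3] → 'bo'; at [5:7] → 'gy'.
With no groups in the pattern, `findall` gives back each whole match — 2 here.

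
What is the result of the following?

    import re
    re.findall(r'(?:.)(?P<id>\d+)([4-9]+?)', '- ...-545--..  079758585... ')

With 2 capturing groups, `findall` returns a 2-tuple per match.

[('54', '5'), ('07975858', '5')]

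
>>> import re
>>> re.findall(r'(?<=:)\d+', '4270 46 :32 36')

['32']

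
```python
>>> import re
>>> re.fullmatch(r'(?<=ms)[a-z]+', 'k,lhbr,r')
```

None

Because the assertion is zero-width, the text it checks is not consumed and won't appear in the result.
For `fullmatch`, every character of the input must be accounted for by the pattern.
Here there's no way to consume every character, so the call returns None.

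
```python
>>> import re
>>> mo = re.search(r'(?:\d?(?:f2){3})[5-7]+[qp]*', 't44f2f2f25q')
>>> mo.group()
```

'4f2f2f25q'

The pattern matches optionally a digit, then the literal 'f2' repeated 3 times (non-capturing group); then one or more of a character in [5-7], then zero or more of one of [qp].
`search` walks the string left to right and returns the first match it finds.
The match spans [2:11] → '4f2f2f25q'.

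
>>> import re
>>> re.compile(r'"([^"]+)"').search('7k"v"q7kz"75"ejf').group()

The match spans [2:5] → '"v"'.

'"v"'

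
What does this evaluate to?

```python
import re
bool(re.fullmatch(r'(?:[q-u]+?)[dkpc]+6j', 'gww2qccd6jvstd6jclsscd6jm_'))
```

Pattern: one or more of a character in [q-u] (lazy) (non-capturing group); then one or more of one of [dkpc], then the literal '6j'.
`re.fullmatch` requires the pattern to consume the entire string.
Here there's no way to consume every character, so the call returns None, and `bool(None)` is False.

False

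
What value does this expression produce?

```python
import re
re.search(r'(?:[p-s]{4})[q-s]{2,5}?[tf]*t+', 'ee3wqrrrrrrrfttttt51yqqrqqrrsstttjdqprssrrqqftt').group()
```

'qrrrrrrrfttttt'

Pattern: exactly 4 of a character in [p-s] (non-capturing group); then 2 to 5 of a character in [q-s] (lazy), then zero or more of one of [tf], then one or more of a literal 't'.
`search` walks the string left to right and returns the first match it finds.
The match spans [4:18] → 'qrrrrrrrfttttt'.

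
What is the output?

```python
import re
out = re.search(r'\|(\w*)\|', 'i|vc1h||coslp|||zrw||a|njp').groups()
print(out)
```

('vc1h',)

Unlike `match`, `search` isn't anchored — it looks for the pattern anywhere in the string.
The match spans [1:7] → '|vc1h|'.
Captured: group 1 = 'vc1h'.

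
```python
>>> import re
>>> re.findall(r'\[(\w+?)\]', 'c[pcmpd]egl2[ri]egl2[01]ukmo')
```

['pcmpd', 'ri', '01']

Matches: at [1:8] match '[pcmpd]', group 1 = 'pcmpd'; at [12:16] match '[ri]', group 1 = 'ri'; at [20:24] match '[01]', group 1 = '01'.
`findall` collects group 1 from each match (3 total).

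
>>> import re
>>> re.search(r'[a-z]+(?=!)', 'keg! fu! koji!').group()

'keg'

The lookaround is zero-width — it requires the adjacent text to match without consuming it, so the asserted text isn't part of the match.
The match spans [0:3] → 'keg'.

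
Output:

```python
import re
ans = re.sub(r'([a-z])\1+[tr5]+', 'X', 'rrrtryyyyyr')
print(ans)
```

A backreference is literal: `\1` must see the identical characters the first group matched.
Each match is replaced by 'X'.

XX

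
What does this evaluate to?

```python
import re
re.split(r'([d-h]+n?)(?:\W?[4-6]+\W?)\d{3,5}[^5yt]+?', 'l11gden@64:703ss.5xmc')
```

['l11', 'gden', 's.5xmc']

The pattern matches one or more of a character in [d-h], then optionally a literal 'n' (captured); then optionally a non-word character, then one or more of a character in [4-6], then optionally a non-word character (non-capturing group); then 3 to 5 of a digit, then one or more of any character except [5yt] (lazy).
Lazy quantifiers expand one character at a time until the remainder of the pattern can match.
Matches to split on: at [3:15] → 'gden@64:703s'.
The group in the pattern means `split` returns the separators' captures alongside the pieces.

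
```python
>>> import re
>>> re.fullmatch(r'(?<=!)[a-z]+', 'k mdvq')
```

None

`re.fullmatch` is like wrapping the pattern in `^…$` (in single-line mode).
Here the string isn't matched end-to-end, so the call returns None.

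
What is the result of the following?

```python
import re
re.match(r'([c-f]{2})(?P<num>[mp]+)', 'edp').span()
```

(0, 3)

`re.match` only tries the pattern at the start of the string.
The match spans [0:3] → 'edp'.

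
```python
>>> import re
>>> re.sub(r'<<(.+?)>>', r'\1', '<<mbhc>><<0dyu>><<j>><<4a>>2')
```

Because the quantifier is non-greedy, it stops expanding at the earliest point where the rest of the pattern can succeed.
Each match is replaced using the text its own group 1 captured.

'mbhc0dyuj4a2'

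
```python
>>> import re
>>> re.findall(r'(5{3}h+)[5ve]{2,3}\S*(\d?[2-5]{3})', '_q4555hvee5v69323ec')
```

[('555h', '323')]

The pattern matches exactly 3 of a literal '5', then one or more of the literal 'h' (captured); then 2 to 3 of one of [5ve], then zero or more of a non-whitespace character; then optionally a digit, then exactly 3 of a character in [2-5] (captured).
Matches: at [3:17] match '555hvee5v69323', groups = ('555h', '323').
`findall` packs the 2 group values into a tuple for every match.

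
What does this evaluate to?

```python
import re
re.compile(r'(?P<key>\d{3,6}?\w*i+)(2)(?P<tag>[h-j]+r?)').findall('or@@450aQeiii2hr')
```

[('450aQeiii', '2', 'hr')]

This matches 3 to 6 of a digit (lazy), then zero or more of a word character, then one or more of a literal 'i' (captured as 'key'); then a literal '2' (captured); then one or more of a character in [h-j], then optionally a literal 'r' (captured as 'tag').
Multiple groups make `findall` return tuples — one 3-tuple for the one match.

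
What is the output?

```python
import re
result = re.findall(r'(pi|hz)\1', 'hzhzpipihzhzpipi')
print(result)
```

['hz', 'pi', 'hz', 'pi']

`\1` has to match the exact text group 1 already captured.
Scanning left to right: at [0:4] match 'hzhz', group 1 = 'hz'; at [4:8] match 'pipi', group 1 = 'pi'; at [8:12] match 'hzhz', group 1 = 'hz'; at [12:16] match 'pipi', group 1 = 'pi'.
`findall` collects group 1 from each match (4 total).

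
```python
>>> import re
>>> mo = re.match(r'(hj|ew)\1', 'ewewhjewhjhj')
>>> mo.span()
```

(0, 4)

`re.match` only tries the pattern at the start of the string.
The match spans [0:4] → 'ewew'.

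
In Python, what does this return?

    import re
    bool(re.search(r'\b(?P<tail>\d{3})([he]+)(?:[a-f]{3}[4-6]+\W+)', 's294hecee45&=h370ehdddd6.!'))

This matches a word boundary (`\b`, zero-width); then exactly 3 of a digit (captured as 'tail'); then one or more of one of [he] (captured); then exactly 3 of a character in [a-f], then one or more of a character in [4-6], then one or more of a non-word character (non-capturing group).
Here nothing in the string fits, so the call returns None, and `bool(None)` is False.

False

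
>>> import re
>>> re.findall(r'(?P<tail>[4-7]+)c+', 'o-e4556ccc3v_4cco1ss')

Because there's exactly one group, `findall` drops the full match and keeps group 1 from each hit.

['4556', '4']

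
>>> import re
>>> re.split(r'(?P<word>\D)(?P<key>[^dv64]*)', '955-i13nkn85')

['955', '-', 'i13nkn85', '']

The pattern matches a non-digit (captured as 'word'); then zero or more of any character except [dv64] (captured as 'key').
Matches to split on: at [3:12] → '-i13nkn85'.
`re.split` interleaves the captured-group text with the surrounding fragments.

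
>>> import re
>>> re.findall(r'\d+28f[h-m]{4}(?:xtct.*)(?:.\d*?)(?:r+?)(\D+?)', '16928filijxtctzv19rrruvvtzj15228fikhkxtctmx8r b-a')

[' ']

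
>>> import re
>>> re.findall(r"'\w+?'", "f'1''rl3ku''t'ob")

["'1'", "'rl3ku'", "'t'"]

Walking the string: at [1:4] → "'1'"; at [4:11] → "'rl3ku'"; at [11:14] → "'t'".
With no groups in the pattern, `findall` gives back each whole match — 3 here.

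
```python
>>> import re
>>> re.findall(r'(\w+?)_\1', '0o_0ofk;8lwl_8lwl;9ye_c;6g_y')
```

`\1` has to match the exact text group 1 already captured.
Matches: at [0:5] match '0o_0o', group 1 = '0o'; at [8:17] match '8lwl_8lwl', group 1 = '8lwl'.
One capturing group, so `findall` returns just the captured substring from each match — 2 in all.

['0o', '8lwl']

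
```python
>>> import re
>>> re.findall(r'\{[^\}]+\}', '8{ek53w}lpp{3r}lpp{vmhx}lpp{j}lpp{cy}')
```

['{ek53w}', '{3r}', '{vmhx}', '{j}', '{cy}']

Scanning left to right: at [1:8] → '{ek53w}'; at [11:15] → '{3r}'; at [18:24] → '{vmhx}'; at [27:30] → '{j}'; at [33:37] → '{cy}'.
Since nothing is captured, `findall` lists the 5 matched substrings directly.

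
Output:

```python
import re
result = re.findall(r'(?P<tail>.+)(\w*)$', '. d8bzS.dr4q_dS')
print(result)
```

[('. d8bzS.dr4q_dS', '')]

This matches one or more of any character (captured as 'tail'); then zero or more of a word character (captured); then anchored at the end.
Walking the string: at [0:15] match '. d8bzS.dr4q_dS', groups = ('. d8bzS.dr4q_dS', '').
Multiple groups make `findall` return tuples — one 2-tuple for the one match.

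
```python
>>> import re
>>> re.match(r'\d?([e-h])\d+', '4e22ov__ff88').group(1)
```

The match spans [0:4] → '4e22'.
Captured: group 1 = 'e'.

'e'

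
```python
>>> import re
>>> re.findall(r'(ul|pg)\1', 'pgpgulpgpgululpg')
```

`\1` is not a pattern — it's the concrete string captured by group 1, re-applied verbatim.
`findall` collects group 1 from each match (3 total).

['pg', 'pg', 'ul']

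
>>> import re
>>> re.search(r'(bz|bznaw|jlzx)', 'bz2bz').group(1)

`search` walks the string left to right and returns the first match it finds.
The match spans [0:2] → 'bz'.
Captured: group 1 = 'bz'.

'bz'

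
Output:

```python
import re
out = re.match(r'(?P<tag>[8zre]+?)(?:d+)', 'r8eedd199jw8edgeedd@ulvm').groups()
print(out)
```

('r8ee',)

The match spans [0:6] → 'r8eedd'.
Captured: group 1 = 'r8ee'.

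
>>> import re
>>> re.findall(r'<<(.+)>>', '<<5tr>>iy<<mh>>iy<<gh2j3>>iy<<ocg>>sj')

With a single group, `findall` returns only what that group captured — 1 item.

['5tr>>iy<<mh>>iy<<gh2j3>>iy<<ocg']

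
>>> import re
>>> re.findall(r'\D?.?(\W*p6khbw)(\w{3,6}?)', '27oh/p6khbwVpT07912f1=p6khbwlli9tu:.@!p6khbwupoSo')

[('/p6khbw', 'VpT'), ('=p6khbw', 'lli'), (':.@!p6khbw', 'upo')]

With 2 capturing groups, `findall` returns a 2-tuple per match.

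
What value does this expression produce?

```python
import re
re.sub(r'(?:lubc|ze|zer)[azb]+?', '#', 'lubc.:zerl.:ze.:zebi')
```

Every occurrence is swapped for '#'.

'lubc.:zerl.:ze.:#i'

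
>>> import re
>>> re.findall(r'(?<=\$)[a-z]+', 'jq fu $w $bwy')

The positive lookaround only admits positions where the adjacent text matches; those characters stay outside the span.
Matches: at [7:8] → 'w'; at [10:13] → 'bwy'.
With no groups in the pattern, `findall` gives back each whole match — 2 here.

['w', 'bwy']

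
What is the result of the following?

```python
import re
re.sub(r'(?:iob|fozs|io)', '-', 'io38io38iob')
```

Alternation tries branches left to right and keeps the first one that lets the overall match succeed at that position.
Matches: at [0:2] → 'io'; at [4:6] → 'io'; at [8:11] → 'iob'.
Every occurrence is swapped for '-'.

'-38-38-'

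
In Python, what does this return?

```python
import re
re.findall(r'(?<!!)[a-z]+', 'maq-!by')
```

A negative assertion filters positions out without eating any characters.
`findall` yields the raw match text (2 of them) because the pattern has no groups.

['maq', 'y']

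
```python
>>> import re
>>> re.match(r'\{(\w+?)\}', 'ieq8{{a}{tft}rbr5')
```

With `match`, the pattern is implicitly anchored at the beginning.
Here the string doesn't start with a match, so the call returns None.

None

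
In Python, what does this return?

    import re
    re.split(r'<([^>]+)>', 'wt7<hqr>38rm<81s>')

Matches to split on: at [3:8] → '<hqr>'; at [12:17] → '<81s>'.
The group in the pattern means `split` returns the separators' captures alongside the pieces.

['wt7', 'hqr', '38rm', '81s', '']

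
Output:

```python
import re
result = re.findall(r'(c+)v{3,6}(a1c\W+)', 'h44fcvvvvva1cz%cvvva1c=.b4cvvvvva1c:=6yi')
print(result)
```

2 groups means each result is a tuple of 2 captured strings — 2 here.

[('c', 'a1c=.'), ('c', 'a1c:=')]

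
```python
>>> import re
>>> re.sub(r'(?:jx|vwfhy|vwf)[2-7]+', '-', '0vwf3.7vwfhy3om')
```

Matches: at [1:5] → 'vwf3'; at [7:13] → 'vwfhy3'.
`sub` substitutes '-' at each match site.

'0-.7-om'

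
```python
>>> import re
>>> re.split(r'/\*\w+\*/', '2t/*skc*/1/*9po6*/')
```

['2t', '1', '']

Matches to split on: at [2:9] → '/*skc*/'; at [10:18] → '/*9po6*/'.
The string is cut at each match, leaving 3 pieces.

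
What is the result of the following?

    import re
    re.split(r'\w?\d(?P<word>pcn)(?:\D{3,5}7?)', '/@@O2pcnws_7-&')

['/@@', 'pcn', '-&']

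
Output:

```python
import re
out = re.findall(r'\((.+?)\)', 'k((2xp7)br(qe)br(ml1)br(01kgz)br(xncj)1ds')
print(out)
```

['(2xp7', 'qe', 'ml1', '01kgz', 'xncj']

A non-greedy quantifier consumes as few characters as it can — just enough that the remainder of the pattern still matches from where it stops; whatever follows it matches normally.
Scanning left to right: at [1:8] match '((2xp7)', group 1 = '(2xp7'; at [10:14] match '(qe)', group 1 = 'qe'; at [16:21] match '(ml1)', group 1 = 'ml1'; at [23:30] match '(01kgz)', group 1 = '01kgz'; at [32:38] match '(xncj)', group 1 = 'xncj'.
With a single group, `findall` returns only what that group captured — 5 items.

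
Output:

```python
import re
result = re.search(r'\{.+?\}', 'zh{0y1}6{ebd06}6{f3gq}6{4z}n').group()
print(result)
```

Unlike `match`, `search` isn't anchored — it looks for the pattern anywhere in the string.
The match spans [2:7] → '{0y1}'.

{0y1}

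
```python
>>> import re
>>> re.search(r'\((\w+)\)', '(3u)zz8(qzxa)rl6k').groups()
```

The match spans [0:4] → '(3u)'.
Captured: group 1 = '3u'.

('3u',)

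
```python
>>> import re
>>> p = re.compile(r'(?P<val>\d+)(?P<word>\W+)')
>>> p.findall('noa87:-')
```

[('87', ':-')]

2 groups means the one result is a tuple of 2 captured strings — 1 here.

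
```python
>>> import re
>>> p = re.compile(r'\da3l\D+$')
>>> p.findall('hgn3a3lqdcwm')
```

['3a3lqdcwm']

This matches a digit; then the literal 'a3l', then one or more of a non-digit; then anchored at the end.
Walking the string: at [3:12] → '3a3lqdcwm'.
`findall` yields the raw match text (1 of them) because the pattern has no groups.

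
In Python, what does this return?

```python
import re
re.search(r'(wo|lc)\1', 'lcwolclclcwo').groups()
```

('lc',)

After group 1 captures some text, `\1` only succeeds where that same text appears again.
`re.search` scans for the first position where the pattern succeeds.
The match spans [4:8] → 'lclc'.
Captured: group 1 = 'lc'.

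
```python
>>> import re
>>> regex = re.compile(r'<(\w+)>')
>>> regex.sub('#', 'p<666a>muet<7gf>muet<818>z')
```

'p#muet#muet#z'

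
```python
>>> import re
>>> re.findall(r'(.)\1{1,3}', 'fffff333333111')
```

['f', '3', '3', '1']

The backreference `\1` re-matches whatever the first group consumed, character for character.
Because there's exactly one group, `findall` drops the full match and keeps group 1 from each hit.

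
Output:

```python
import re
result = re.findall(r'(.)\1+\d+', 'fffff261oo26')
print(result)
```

['f', 'o']

A backreference is literal: `\1` must see the identical characters the first group matched.
Scanning left to right: at [0:8] match 'fffff261', group 1 = 'f'; at [8:12] match 'oo26', group 1 = 'o'.
Because there's exactly one group, `findall` drops the full match and keeps group 1 from each hit.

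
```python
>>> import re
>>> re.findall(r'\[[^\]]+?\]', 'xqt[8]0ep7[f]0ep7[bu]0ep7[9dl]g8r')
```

['[8]', '[f]', '[bu]', '[9dl]']

Since nothing is captured, `findall` lists the 4 matched substrings directly.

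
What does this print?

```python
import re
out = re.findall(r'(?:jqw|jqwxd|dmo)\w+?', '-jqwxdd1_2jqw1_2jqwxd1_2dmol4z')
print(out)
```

The regex engine tests alternatives in the order written; an earlier branch that matches wins even if a later one would match more.
Walking the string: at [1:5] → 'jqwx'; at [10:14] → 'jqw1'; at [16:20] → 'jqwx'; at [24:28] → 'dmol'.
`findall` yields the raw match text (4 of them) because the pattern has no groups.

['jqwx', 'jqw1', 'jqwx', 'dmol']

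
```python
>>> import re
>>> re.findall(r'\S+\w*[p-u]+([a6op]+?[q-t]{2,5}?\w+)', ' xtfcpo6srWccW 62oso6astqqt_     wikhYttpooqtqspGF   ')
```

['o6srWccW', 'o6astqqt_', 'ooqtqspGF']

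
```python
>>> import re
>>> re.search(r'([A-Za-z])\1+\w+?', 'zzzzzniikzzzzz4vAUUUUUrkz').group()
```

`\1` is not a pattern — it's the concrete string captured by group 1, re-applied verbatim.
The match spans [0:6] → 'zzzzzn'.

'zzzzzn'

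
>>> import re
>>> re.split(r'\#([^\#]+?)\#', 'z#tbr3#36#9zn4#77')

`re.split` interleaves the captured-group text with the surrounding fragments.

['z', 'tbr3', '36', '9zn4', '77']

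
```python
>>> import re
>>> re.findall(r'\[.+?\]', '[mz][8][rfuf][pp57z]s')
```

['[mz]', '[8]', '[rfuf]', '[pp57z]']

Lazy quantifiers expand one character at a time until the remainder of the pattern can match.
With no groups in the pattern, `findall` gives back each whole match — 4 here.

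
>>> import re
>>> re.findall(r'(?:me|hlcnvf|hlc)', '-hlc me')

`findall` yields the raw match text (2 of them) because the pattern has no groups.

['hlc', 'me']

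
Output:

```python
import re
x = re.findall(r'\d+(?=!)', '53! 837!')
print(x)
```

['53', '837']

The positive lookaround only admits positions where the adjacent text matches; those characters stay outside the span.
Scanning left to right: at [0:2] → '53'; at [4:7] → '837'.
With no groups in the pattern, `findall` gives back each whole match — 2 here.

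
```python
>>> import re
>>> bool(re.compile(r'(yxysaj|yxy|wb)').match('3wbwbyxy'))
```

False

With `match`, the pattern is implicitly anchored at the beginning.
Here the string doesn't start with a match, so the call returns None, and `bool(None)` is False.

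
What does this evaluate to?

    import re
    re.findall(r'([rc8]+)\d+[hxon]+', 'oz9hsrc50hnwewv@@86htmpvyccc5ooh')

['rc', '8', 'ccc']

With a single group, `findall` returns only what that group captured — 3 items.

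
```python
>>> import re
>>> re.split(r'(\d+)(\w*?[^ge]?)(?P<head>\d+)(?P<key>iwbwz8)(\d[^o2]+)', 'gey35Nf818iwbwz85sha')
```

['gey', '35', 'Nf', '818', 'iwbwz8', '5sha', '']

A non-greedy quantifier consumes as few characters as it can — just enough that the remainder of the pattern still matches from where it stops; whatever follows it matches normally.
With a capturing group present, the delimiter's captured portion is kept in the result list.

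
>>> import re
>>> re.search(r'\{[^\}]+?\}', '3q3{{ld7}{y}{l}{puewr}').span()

`re.search` tries every starting position until one works.
The match spans [3:9] → '{{ld7}'.

(3, 9)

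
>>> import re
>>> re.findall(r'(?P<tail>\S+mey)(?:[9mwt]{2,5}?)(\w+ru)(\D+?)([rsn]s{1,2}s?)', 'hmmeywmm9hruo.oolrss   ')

[('hmmey', 'm9hru', 'o.ool', 'rss')]

Pattern: one or more of a non-whitespace character, then the literal 'mey' (captured as 'tail'); then 2 to 5 of one of [9mwt] (lazy) (non-capturing group); then one or more of a word character, then the literal 'ru' (captured); then one or more of a non-digit (lazy) (captured); then one of [rsn], then 1 to 2 of a literal 's', then optionally the literal 's' (captured).
The `?` after the quantifier makes it lazy — it takes as little as possible before letting the rest of the pattern try.
Matches: at [0:20] match 'hmmeywmm9hruo.oolrss', groups = ('hmmey', 'm9hru', 'o.ool', 'rss').
`findall` packs the 4 group values into a tuple for every match.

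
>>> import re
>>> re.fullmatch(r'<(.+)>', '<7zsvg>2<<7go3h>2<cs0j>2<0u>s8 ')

`re.fullmatch` is like wrapping the pattern in `^…$` (in single-line mode).
Here there's no way to consume every character, so the call returns None.

None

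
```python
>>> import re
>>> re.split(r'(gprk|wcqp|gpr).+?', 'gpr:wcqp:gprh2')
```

['', 'gpr', '', 'wcqp', '', 'gpr', '2']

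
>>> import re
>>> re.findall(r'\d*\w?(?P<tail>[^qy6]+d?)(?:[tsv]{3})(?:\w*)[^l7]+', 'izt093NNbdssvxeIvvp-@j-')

One capturing group, so `findall` returns just the captured substring from the one match — 1 in all.

['zt093NNbd']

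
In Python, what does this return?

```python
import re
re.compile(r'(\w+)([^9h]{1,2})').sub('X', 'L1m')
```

This matches one or more of a word character (captured); then 1 to 2 of any character except [9h] (captured).
Matches: at [0:3] → 'L1m'.
`sub` substitutes 'X' at each match site.

'X'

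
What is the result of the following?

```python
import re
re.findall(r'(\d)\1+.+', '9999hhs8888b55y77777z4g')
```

['9']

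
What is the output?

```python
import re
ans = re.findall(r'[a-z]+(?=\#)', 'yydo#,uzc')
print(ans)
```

The lookaround is zero-width — it requires the adjacent text to match without consuming it, so the asserted text isn't part of the match.
Walking the string: at [0:4] → 'yydo'.
`findall` yields the raw match text (1 of them) because the pattern has no groups.

['yydo']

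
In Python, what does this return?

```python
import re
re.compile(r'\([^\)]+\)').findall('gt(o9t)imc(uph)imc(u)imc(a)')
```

['(o9t)', '(uph)', '(u)', '(a)']

`findall` yields the raw match text (4 of them) because the pattern has no groups.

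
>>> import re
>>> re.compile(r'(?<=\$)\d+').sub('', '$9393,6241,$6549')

The `(?=…)`/`(?<=…)` assertion just peeks at neighbouring text; it doesn't advance the match position.
Every occurrence is swapped for ''.

'$,6241,$'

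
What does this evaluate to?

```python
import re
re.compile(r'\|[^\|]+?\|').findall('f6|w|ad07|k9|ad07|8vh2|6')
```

['|w|', '|k9|', '|8vh2|']

Matches: at [2:5] → '|w|'; at [9:13] → '|k9|'; at [17:23] → '|8vh2|'.
No capturing groups, so `findall` returns the 3 full match strings.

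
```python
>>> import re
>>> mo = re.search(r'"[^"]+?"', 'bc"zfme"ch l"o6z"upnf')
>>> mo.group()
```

The match spans [2:8] → '"zfme"'.

'"zfme"'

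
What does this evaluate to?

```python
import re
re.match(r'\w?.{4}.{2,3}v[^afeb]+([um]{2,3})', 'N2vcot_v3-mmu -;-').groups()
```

('mu',)

The match spans [0:13] → 'N2vcot_v3-mmu'.
Captured: group 1 = 'mu'.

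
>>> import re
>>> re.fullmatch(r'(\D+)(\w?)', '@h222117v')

None

The pattern matches one or more of a non-digit (captured); then optionally a word character (captured).
`re.fullmatch` is like wrapping the pattern in `^…$` (in single-line mode).
Here the pattern can't cover the whole string, so the call returns None.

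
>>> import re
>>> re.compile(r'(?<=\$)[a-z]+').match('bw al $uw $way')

The positive lookaround only admits positions where the adjacent text matches; those characters stay outside the span.
With `match`, the pattern is implicitly anchored at the beginning.
Here the pattern fails at index 0, so the call returns None.

None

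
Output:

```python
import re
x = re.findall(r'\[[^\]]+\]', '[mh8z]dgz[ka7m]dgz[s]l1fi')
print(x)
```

Scanning left to right: at [0:6] → '[mh8z]'; at [9:15] → '[ka7m]'; at [18:21] → '[s]'.
Since nothing is captured, `findall` lists the 3 matched substrings directly.

['[mh8z]', '[ka7m]', '[s]']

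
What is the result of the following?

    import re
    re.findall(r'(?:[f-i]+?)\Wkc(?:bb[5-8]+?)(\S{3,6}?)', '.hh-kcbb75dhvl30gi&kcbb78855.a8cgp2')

['5dh', '885']

Pattern: one or more of a character in [f-i] (lazy) (non-capturing group); then a non-word character, then the literal 'kc'; then the literal 'bb', then one or more of a character in [5-8] (lazy) (non-capturing group); then 3 to 6 of a non-whitespace character (lazy) (captured).
With the lazy modifier that quantifier settles for the fewest repetitions that let the rest of the pattern succeed (the atoms after it are unaffected and can still be greedy).
Walking the string: at [1:12] match 'hh-kcbb75dh', group 1 = '5dh'; at [16:27] match 'gi&kcbb7885', group 1 = '885'.
With a single group, `findall` returns only what that group captured — 2 items.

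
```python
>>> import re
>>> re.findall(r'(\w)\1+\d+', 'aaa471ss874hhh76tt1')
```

`\1` is not a pattern — it's the concrete string captured by group 1, re-applied verbatim.
Scanning left to right: at [0:6] match 'aaa471', group 1 = 'a'; at [6:11] match 'ss874', group 1 = 's'; at [11:16] match 'hhh76', group 1 = 'h'; at [16:19] match 'tt1', group 1 = 't'.
One capturing group, so `findall` returns just the captured substring from each match — 4 in all.

['a', 's', 'h', 't']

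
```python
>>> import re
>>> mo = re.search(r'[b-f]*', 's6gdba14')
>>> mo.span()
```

Pattern: zero or more of a character in [b-f].
The match spans [0:0] → ''.

(0, 0)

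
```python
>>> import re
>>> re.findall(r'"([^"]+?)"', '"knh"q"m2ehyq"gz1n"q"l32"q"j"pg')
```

['knh', 'm2ehyq', 'q', 'q']

Walking the string: at [0:5] match '"knh"', group 1 = 'knh'; at [6:14] match '"m2ehyq"', group 1 = 'm2ehyq'; at [18:21] match '"q"', group 1 = 'q'; at [24:27] match '"q"', group 1 = 'q'.
`findall` collects group 1 from each match (4 total).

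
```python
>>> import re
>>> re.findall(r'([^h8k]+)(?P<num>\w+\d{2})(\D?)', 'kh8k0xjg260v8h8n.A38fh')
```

The pattern matches one or more of any character except [h8k] (captured); then one or more of a word character, then exactly 2 of a digit (captured as 'num'); then optionally a non-digit (captured).
Scanning left to right: at [4:12] match '0xjg260v', groups = ('0xjg', '260', 'v'); at [15:21] match 'n.A38f', groups = ('n.', 'A38', 'f').
`findall` packs the 3 group values into a tuple for every match.

[('0xjg', '260', 'v'), ('n.', 'A38', 'f')]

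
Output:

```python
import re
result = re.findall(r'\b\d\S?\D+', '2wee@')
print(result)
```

Pattern: a word boundary (`\b`, zero-width); then a digit, then optionally a non-whitespace character; then one or more of a non-digit.
Scanning left to right: at [0:5] → '2wee@'.
Since nothing is captured, `findall` lists the 1 matched substring directly.

['2wee@']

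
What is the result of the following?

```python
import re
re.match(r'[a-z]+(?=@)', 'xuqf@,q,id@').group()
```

'xuqf'

`match` is anchored at position 0; if the pattern doesn't fit there, it returns None.
The match spans [0:4] → 'xuqf'.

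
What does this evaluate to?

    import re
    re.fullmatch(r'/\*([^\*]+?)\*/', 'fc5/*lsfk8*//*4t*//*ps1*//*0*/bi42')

`fullmatch` succeeds only if the pattern covers the string from start to end.
Here there's no way to consume every character, so the call returns None.

None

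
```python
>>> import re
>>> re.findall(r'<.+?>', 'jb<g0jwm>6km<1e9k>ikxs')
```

['<g0jwm>', '<1e9k>']

Lazy quantifiers expand one character at a time until the remainder of the pattern can match.
No capturing groups, so `findall` returns the 2 full match strings.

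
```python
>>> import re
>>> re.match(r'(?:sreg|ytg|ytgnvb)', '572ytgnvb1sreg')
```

None

`re.match` won't scan ahead — the pattern has to work from the very first character.
Here the string doesn't start with a match, so the call returns None.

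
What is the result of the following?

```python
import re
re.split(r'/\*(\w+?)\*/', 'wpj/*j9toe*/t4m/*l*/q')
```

['wpj', 'j9toe', 't4m', 'l', 'q']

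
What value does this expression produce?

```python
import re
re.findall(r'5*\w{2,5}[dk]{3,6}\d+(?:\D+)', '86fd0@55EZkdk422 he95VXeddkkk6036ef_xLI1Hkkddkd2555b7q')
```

Pattern: zero or more of a literal '5', then 2 to 5 of a word character, then 3 to 6 of one of [dk]; then one or more of a digit; then one or more of a non-digit (non-capturing group).
Matches: at [6:19] → '55EZkdk422 he'; at [19:39] → '95VXeddkkk6036ef_xLI'; at [39:52] → '1Hkkddkd2555b'.
Since nothing is captured, `findall` lists the 3 matched substrings directly.

['55EZkdk422 he', '95VXeddkkk6036ef_xLI', '1Hkkddkd2555b']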